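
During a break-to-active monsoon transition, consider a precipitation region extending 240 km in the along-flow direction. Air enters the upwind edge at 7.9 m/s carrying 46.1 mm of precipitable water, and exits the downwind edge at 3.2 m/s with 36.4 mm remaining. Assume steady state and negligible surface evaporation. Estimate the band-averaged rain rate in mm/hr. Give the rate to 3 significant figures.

R ≈ 3.72 mm/hr

Column moisture flux per unit crosswind length is F = V × PW.
Inflow: F_in = 7.9 × 46.1 = 364.19 mm·m/s
Outflow: F_out = 3.2 × 36.4 = 116.48 mm·m/s
Steady-state rate R = (F_in − F_out)/L = (364.19 − 116.48) / 240000 m = 1.032e-03 mm/s.
R = 1.032e-03 × 3600 = 3.72 mm/hr.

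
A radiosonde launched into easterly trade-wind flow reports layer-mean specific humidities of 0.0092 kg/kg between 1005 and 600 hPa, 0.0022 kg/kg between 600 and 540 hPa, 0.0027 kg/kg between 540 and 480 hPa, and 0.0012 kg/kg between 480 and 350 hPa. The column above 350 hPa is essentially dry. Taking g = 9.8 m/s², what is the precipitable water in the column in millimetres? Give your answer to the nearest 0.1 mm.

PW ≈ 42.6 mm

Precipitable water is the column-integrated vapour mass per unit area: PW = (1/g) Σ q̄ Δp, with q in kg/kg and Δp in Pa (1 kg/m² of water = 1 mm).
Layer 1005–600 hPa: Δp = 405 hPa = 40500 Pa, q̄ = 0.0092 kg/kg → 0.0092 × 40500 / 9.8 = 38.02 mm
Layer 600–540 hPa: Δp = 60 hPa = 6000 Pa, q̄ = 0.0022 kg/kg → 0.0022 × 6000 / 9.8 = 1.35 mm
Layer 540–480 hPa: Δp = 60 hPa = 6000 Pa, q̄ = 0.0027 kg/kg → 0.0027 × 6000 / 9.8 = 1.65 mm
Layer 480–350 hPa: Δp = 130 hPa = 13000 Pa, q̄ = 0.0012 kg/kg → 0.0012 × 13000 / 9.8 = 1.59 mm
PW = 38.02 + 1.35 + 1.65 + 1.59 = 42.61 ≈ 42.6 mm.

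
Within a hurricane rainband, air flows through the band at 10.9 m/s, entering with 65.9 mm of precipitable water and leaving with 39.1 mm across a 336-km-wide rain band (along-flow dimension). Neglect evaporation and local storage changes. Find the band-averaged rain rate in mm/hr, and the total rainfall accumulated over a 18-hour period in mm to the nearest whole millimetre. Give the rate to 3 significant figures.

R ≈ 3.13 mm/hr; total ≈ 56 mm

Column moisture flux per unit crosswind length is F = V × PW.
Inflow: F_in = 10.9 × 65.9 = 718.31 mm·m/s
Outflow: F_out = 10.9 × 39.1 = 426.19 mm·m/s
Steady-state rate R = (F_in − F_out)/L = (718.31 − 426.19) / 336000 m = 8.694e-04 mm/s.
R = 8.694e-04 × 3600 = 3.13 mm/hr.
Over 18 h: total = 3.13 × 18 = 56.34 ≈ 56 mm.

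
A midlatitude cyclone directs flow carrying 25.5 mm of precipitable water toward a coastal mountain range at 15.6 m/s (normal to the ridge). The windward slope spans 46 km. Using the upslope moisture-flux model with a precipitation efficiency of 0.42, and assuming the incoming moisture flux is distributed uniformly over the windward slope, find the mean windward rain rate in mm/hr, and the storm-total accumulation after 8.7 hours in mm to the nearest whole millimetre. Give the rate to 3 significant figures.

Incoming column moisture flux per unit ridge length: F = V × PW = 15.6 × 25.5 = 397.8 mm·m/s.
Spread over the 46 km slope with efficiency ε = 0.42: R = ε·F/W = 0.42 × 397.8 / 46000 m = 3.632e-03 mm/s.
R = 3.632e-03 × 3600 = 13.1 mm/hr.
Over 8.7 h: total = 13.1 × 8.7 = 113.97 ≈ 114 mm.

R ≈ 13.1 mm/hr; total ≈ 114 mm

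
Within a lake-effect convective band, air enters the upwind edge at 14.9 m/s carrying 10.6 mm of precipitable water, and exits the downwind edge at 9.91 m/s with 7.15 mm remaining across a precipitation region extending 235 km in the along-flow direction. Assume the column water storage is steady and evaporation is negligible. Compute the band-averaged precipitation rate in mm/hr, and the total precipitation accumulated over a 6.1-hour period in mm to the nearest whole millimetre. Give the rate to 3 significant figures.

Column moisture flux per unit crosswind length is F = V × PW.
Inflow: F_in = 14.9 × 10.6 = 157.94 mm·m/s
Outflow: F_out = 9.91 × 7.15 = 70.8565 mm·m/s
Steady-state rate R = (F_in − F_out)/L = (157.94 − 70.8565) / 235000 m = 3.706e-04 mm/s.
R = 3.706e-04 × 3600 = 1.33 mm/hr.
Over 6.1 h: total = 1.33 × 6.1 = 8.113 ≈ 8 mm.

R ≈ 1.33 mm/hr; total ≈ 8 mm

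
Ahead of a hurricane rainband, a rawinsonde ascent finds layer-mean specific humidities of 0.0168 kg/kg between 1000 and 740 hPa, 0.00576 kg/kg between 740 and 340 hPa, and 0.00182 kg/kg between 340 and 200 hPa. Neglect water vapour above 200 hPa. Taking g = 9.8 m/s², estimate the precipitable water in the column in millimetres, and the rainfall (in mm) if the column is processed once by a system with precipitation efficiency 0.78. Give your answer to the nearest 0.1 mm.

PW ≈ 70.7 mm; rainfall ≈ 55.1 mm

Precipitable water is the column-integrated vapour mass per unit area: PW = (1/g) Σ q̄ Δp, with q in kg/kg and Δp in Pa (1 kg/m² of water = 1 mm).
Layer 1000–740 hPa: Δp = 260 hPa = 26000 Pa, q̄ = 0.0168 kg/kg → 0.0168 × 26000 / 9.8 = 44.57 mm
Layer 740–340 hPa: Δp = 400 hPa = 40000 Pa, q̄ = 0.00576 kg/kg → 0.00576 × 40000 / 9.8 = 23.51 mm
Layer 340–200 hPa: Δp = 140 hPa = 14000 Pa, q̄ = 0.00182 kg/kg → 0.00182 × 14000 / 9.8 = 2.60 mm
PW = 44.57 + 23.51 + 2.60 = 70.68 ≈ 70.7 mm.
Rainfall = ε × PW = 0.78 × 70.7 = 55.1 mm.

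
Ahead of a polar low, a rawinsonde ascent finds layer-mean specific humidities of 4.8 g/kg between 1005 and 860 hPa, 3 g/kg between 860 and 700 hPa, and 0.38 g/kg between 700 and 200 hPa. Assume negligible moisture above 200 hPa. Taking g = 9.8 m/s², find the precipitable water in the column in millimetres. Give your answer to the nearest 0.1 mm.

Precipitable water is the column-integrated vapour mass per unit area: PW = (1/g) Σ q̄ Δp, with q in kg/kg and Δp in Pa (1 kg/m² of water = 1 mm).
Layer 1005–860 hPa: Δp = 145 hPa = 14500 Pa, q̄ = 0.0048 kg/kg → 0.0048 × 14500 / 9.8 = 7.10 mm
Layer 860–700 hPa: Δp = 160 hPa = 16000 Pa, q̄ = 0.003 kg/kg → 0.003 × 16000 / 9.8 = 4.90 mm
Layer 700–200 hPa: Δp = 500 hPa = 50000 Pa, q̄ = 0.00038 kg/kg → 0.00038 × 50000 / 9.8 = 1.94 mm
PW = 7.10 + 4.90 + 1.94 = 13.94 ≈ 13.9 mm.

PW ≈ 13.9 mm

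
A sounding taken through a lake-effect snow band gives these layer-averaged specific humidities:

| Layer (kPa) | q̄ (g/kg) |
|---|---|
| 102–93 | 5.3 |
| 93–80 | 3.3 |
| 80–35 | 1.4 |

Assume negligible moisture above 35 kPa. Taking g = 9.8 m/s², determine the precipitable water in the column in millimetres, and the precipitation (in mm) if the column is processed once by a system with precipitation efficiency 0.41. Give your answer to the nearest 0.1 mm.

Precipitable water is the column-integrated vapour mass per unit area: PW = (1/g) Σ q̄ Δp, with q in kg/kg and Δp in Pa (1 kg/m² of water = 1 mm).
Layer 102–93 kPa: Δp = 90 hPa = 9000 Pa, q̄ = 0.0053 kg/kg → 0.0053 × 9000 / 9.8 = 4.87 mm
Layer 93–80 kPa: Δp = 130 hPa = 13000 Pa, q̄ = 0.0033 kg/kg → 0.0033 × 13000 / 9.8 = 4.38 mm
Layer 80–35 kPa: Δp = 450 hPa = 45000 Pa, q̄ = 0.0014 kg/kg → 0.0014 × 45000 / 9.8 = 6.43 mm
PW = 4.87 + 4.38 + 6.43 = 15.68 ≈ 15.7 mm.
Precipitation = ε × PW = 0.41 × 15.7 = 6.4 mm.

PW ≈ 15.7 mm; precipitation ≈ 6.4 mm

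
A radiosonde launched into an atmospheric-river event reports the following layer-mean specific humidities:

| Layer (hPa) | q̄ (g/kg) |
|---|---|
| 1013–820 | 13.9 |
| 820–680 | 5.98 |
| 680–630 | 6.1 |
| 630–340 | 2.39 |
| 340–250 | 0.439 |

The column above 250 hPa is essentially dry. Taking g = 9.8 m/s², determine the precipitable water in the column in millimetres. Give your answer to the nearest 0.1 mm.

Precipitable water is the column-integrated vapour mass per unit area: PW = (1/g) Σ q̄ Δp, with q in kg/kg and Δp in Pa (1 kg/m² of water = 1 mm).
Layer 1013–820 hPa: Δp = 193 hPa = 19300 Pa, q̄ = 0.0139 kg/kg → 0.0139 × 19300 / 9.8 = 27.37 mm
Layer 820–680 hPa: Δp = 140 hPa = 14000 Pa, q̄ = 0.00598 kg/kg → 0.00598 × 14000 / 9.8 = 8.54 mm
Layer 680–630 hPa: Δp = 50 hPa = 5000 Pa, q̄ = 0.0061 kg/kg → 0.0061 × 5000 / 9.8 = 3.11 mm
Layer 630–340 hPa: Δp = 290 hPa = 29000 Pa, q̄ = 0.00239 kg/kg → 0.00239 × 29000 / 9.8 = 7.07 mm
Layer 340–250 hPa: Δp = 90 hPa = 9000 Pa, q̄ = 0.000439 kg/kg → 0.000439 × 9000 / 9.8 = 0.40 mm
PW = 27.37 + 8.54 + 3.11 + 7.07 + 0.40 = 46.49 ≈ 46.5 mm.

PW ≈ 46.5 mm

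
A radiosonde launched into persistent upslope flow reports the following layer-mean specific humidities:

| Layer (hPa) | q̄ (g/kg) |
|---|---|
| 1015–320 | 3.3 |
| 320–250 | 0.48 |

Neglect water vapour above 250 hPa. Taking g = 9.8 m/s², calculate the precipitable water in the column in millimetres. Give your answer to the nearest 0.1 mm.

Precipitable water is the column-integrated vapour mass per unit area: PW = (1/g) Σ q̄ Δp, with q in kg/kg and Δp in Pa (1 kg/m² of water = 1 mm).
Layer 1015–320 hPa: Δp = 695 hPa = 69500 Pa, q̄ = 0.0033 kg/kg → 0.0033 × 69500 / 9.8 = 23.40 mm
Layer 320–250 hPa: Δp = 70 hPa = 7000 Pa, q̄ = 0.00048 kg/kg → 0.00048 × 7000 / 9.8 = 0.34 mm
PW = 23.40 + 0.34 = 23.74 ≈ 23.7 mm.

PW ≈ 23.7 mm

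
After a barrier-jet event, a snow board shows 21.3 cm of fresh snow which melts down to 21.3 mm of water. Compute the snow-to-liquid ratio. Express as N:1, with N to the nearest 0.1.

ratio ≈ 10.0

Ratio = snow depth / SWE = 213 mm / 21.3 mm = 10.0, i.e. 10.0:1.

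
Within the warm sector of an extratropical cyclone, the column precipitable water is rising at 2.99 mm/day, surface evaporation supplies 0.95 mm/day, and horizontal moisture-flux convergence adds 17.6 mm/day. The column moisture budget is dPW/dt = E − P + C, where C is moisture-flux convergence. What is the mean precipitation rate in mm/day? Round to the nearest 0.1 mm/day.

P ≈ 15.6 mm/day

dPW/dt = +2.99 mm/day.
P = E + C − dPW/dt = 0.95 + (17.6) − (+2.99) = 15.6 mm/day.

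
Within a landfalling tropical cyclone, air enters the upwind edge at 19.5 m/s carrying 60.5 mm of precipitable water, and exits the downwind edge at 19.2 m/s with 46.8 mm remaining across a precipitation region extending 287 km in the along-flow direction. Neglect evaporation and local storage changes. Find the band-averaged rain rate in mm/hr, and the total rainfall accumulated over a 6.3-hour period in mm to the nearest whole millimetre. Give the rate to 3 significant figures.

Column moisture flux per unit crosswind length is F = V × PW.
Inflow: F_in = 19.5 × 60.5 = 1179.75 mm·m/s
Outflow: F_out = 19.2 × 46.8 = 898.56 mm·m/s
Steady-state rate R = (F_in − F_out)/L = (1179.75 − 898.56) / 287000 m = 9.798e-04 mm/s.
R = 9.798e-04 × 3600 = 3.53 mm/hr.
Over 6.3 h: total = 3.53 × 6.3 = 22.239 ≈ 22 mm.

R ≈ 3.53 mm/hr; total ≈ 22 mm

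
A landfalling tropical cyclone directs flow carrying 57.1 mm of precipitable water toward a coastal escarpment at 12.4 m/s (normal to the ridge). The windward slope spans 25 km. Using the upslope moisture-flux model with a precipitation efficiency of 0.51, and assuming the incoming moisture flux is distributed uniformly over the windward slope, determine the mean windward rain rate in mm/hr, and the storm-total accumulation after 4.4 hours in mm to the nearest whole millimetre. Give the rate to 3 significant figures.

Incoming column moisture flux per unit ridge length: F = V × PW = 12.4 × 57.1 = 708.04 mm·m/s.
Spread over the 25 km slope with efficiency ε = 0.51: R = ε·F/W = 0.51 × 708.04 / 25000 m = 1.444e-02 mm/s.
R = 1.444e-02 × 3600 = 52.0 mm/hr.
Over 4.4 h: total = 52.0 × 4.4 = 228.8 ≈ 229 mm.

R ≈ 52.0 mm/hr; total ≈ 229 mm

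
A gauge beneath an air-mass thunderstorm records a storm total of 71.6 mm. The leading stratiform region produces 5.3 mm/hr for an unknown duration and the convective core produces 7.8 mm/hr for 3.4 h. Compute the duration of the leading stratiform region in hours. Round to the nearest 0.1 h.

Known phases: 7.8 × 3.4 = 26.52 mm.
Remaining depth = 71.6 − 26.52 = 45.08 mm.
Duration = 45.08 / 5.3 = 8.5 h.

duration ≈ 8.5 h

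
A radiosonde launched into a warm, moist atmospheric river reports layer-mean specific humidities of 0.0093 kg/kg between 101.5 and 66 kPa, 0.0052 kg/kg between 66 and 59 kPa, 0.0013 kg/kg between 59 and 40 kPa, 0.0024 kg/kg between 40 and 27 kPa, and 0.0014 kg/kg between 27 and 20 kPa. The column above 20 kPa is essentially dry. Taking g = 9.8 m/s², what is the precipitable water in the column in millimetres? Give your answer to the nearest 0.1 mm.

PW ≈ 44.1 mm

Precipitable water is the column-integrated vapour mass per unit area: PW = (1/g) Σ q̄ Δp, with q in kg/kg and Δp in Pa (1 kg/m² of water = 1 mm).
Layer 101.5–66 kPa: Δp = 355 hPa = 35500 Pa, q̄ = 0.0093 kg/kg → 0.0093 × 35500 / 9.8 = 33.69 mm
Layer 66–59 kPa: Δp = 70 hPa = 7000 Pa, q̄ = 0.0052 kg/kg → 0.0052 × 7000 / 9.8 = 3.71 mm
Layer 59–40 kPa: Δp = 190 hPa = 19000 Pa, q̄ = 0.0013 kg/kg → 0.0013 × 19000 / 9.8 = 2.52 mm
Layer 40–27 kPa: Δp = 130 hPa = 13000 Pa, q̄ = 0.0024 kg/kg → 0.0024 × 13000 / 9.8 = 3.18 mm
Layer 27–20 kPa: Δp = 70 hPa = 7000 Pa, q̄ = 0.0014 kg/kg → 0.0014 × 7000 / 9.8 = 1.00 mm
PW = 33.69 + 3.71 + 2.52 + 3.18 + 1.00 = 44.10 ≈ 44.1 mm.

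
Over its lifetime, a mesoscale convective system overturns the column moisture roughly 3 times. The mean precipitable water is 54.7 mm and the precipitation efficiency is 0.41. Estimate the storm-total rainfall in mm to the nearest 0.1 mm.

Each cycle deposits ε × PW = 0.41 × 54.7 = 22.427 mm.
Over 3 cycles: 3 × 22.427 = 67.3 mm.

rainfall ≈ 67.3 mm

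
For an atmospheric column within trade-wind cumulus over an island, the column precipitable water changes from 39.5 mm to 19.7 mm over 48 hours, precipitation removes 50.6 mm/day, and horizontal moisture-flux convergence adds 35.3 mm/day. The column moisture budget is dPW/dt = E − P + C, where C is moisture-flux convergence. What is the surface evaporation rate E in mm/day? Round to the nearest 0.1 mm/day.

E ≈ 5.4 mm/day

dPW/dt = (19.7 − 39.5) mm / (48/24 day) = -9.900 mm/day.
E = dPW/dt + P − C = (-9.900) + 50.6 − (35.3) = 5.4 mm/day.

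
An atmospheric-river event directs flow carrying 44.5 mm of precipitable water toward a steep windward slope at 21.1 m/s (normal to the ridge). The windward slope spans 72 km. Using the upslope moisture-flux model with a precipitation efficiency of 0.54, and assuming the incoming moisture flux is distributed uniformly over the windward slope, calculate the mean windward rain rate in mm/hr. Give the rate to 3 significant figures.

Incoming column moisture flux per unit ridge length: F = V × PW = 21.1 × 44.5 = 938.95 mm·m/s.
Spread over the 72 km slope with efficiency ε = 0.54: R = ε·F/W = 0.54 × 938.95 / 72000 m = 7.042e-03 mm/s.
R = 7.042e-03 × 3600 = 25.4 mm/hr.

R ≈ 25.4 mm/hr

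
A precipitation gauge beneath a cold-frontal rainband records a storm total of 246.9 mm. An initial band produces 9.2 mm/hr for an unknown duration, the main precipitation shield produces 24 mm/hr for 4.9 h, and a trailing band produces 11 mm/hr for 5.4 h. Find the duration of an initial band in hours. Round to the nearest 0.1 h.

Known phases: 24 × 4.9 + 11 × 5.4 = 117.6 + 59.4 = 177 mm.
Remaining depth = 246.9 − 177 = 69.9 mm.
Duration = 69.9 / 9.2 = 7.6 h.

duration ≈ 7.6 h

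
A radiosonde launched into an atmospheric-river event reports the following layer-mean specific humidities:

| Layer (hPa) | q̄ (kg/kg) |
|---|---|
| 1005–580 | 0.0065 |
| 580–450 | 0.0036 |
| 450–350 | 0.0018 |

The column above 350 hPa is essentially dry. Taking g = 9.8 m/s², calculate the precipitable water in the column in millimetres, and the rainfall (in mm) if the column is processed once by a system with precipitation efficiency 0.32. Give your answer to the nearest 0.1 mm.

Precipitable water is the column-integrated vapour mass per unit area: PW = (1/g) Σ q̄ Δp, with q in kg/kg and Δp in Pa (1 kg/m² of water = 1 mm).
Layer 1005–580 hPa: Δp = 425 hPa = 42500 Pa, q̄ = 0.0065 kg/kg → 0.0065 × 42500 / 9.8 = 28.19 mm
Layer 580–450 hPa: Δp = 130 hPa = 13000 Pa, q̄ = 0.0036 kg/kg → 0.0036 × 13000 / 9.8 = 4.78 mm
Layer 450–350 hPa: Δp = 100 hPa = 10000 Pa, q̄ = 0.0018 kg/kg → 0.0018 × 10000 / 9.8 = 1.84 mm
PW = 28.19 + 4.78 + 1.84 = 34.81 ≈ 34.8 mm.
Rainfall = ε × PW = 0.32 × 34.8 = 11.1 mm.

PW ≈ 34.8 mm; rainfall ≈ 11.1 mm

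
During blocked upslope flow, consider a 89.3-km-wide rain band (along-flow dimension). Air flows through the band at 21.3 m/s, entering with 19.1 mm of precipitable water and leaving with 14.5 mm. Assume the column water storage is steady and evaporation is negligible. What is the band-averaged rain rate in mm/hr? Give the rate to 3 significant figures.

R ≈ 3.95 mm/hr

Column moisture flux per unit crosswind length is F = V × PW.
Inflow: F_in = 21.3 × 19.1 = 406.83 mm·m/s
Outflow: F_out = 21.3 × 14.5 = 308.85 mm·m/s
Steady-state rate R = (F_in − F_out)/L = (406.83 − 308.85) / 89300 m = 1.097e-03 mm/s.
R = 1.097e-03 × 3600 = 3.95 mm/hr.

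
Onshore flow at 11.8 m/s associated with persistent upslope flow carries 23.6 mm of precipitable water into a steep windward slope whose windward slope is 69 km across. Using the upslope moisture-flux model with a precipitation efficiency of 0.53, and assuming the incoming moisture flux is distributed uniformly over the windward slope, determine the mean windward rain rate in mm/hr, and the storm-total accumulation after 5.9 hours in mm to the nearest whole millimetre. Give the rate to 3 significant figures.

R ≈ 7.70 mm/hr; total ≈ 45 mm

Incoming column moisture flux per unit ridge length: F = V × PW = 11.8 × 23.6 = 278.48 mm·m/s.
Spread over the 69 km slope with efficiency ε = 0.53: R = ε·F/W = 0.53 × 278.48 / 69000 m = 2.139e-03 mm/s.
R = 2.139e-03 × 3600 = 7.70 mm/hr.
Over 5.9 h: total = 7.70 × 5.9 = 45.43 ≈ 45 mm.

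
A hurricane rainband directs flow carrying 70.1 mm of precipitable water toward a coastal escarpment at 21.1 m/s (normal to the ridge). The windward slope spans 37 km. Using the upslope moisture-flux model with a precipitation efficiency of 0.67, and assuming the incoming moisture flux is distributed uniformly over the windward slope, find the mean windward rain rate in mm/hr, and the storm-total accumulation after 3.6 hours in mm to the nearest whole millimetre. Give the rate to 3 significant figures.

Incoming column moisture flux per unit ridge length: F = V × PW = 21.1 × 70.1 = 1479.11 mm·m/s.
Spread over the 37 km slope with efficiency ε = 0.67: R = ε·F/W = 0.67 × 1479.11 / 37000 m = 2.678e-02 mm/s.
R = 2.678e-02 × 3600 = 96.4 mm/hr.
Over 3.6 h: total = 96.4 × 3.6 = 347.04 ≈ 347 mm.

R ≈ 96.4 mm/hr; total ≈ 347 mm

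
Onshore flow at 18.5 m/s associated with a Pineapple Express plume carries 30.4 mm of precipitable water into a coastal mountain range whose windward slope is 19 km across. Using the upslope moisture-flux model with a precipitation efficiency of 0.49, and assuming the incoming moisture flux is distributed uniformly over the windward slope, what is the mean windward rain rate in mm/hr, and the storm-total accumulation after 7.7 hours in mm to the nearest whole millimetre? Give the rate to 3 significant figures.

R ≈ 52.2 mm/hr; total ≈ 402 mm

Incoming column moisture flux per unit ridge length: F = V × PW = 18.5 × 30.4 = 562.4 mm·m/s.
Spread over the 19 km slope with efficiency ε = 0.49: R = ε·F/W = 0.49 × 562.4 / 19000 m = 1.450e-02 mm/s.
R = 1.450e-02 × 3600 = 52.2 mm/hr.
Over 7.7 h: total = 52.2 × 7.7 = 401.94 ≈ 402 mm.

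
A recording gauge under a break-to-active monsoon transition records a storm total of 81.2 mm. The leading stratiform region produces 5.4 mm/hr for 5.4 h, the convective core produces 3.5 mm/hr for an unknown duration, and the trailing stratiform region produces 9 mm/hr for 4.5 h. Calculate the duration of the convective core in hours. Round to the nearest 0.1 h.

duration ≈ 3.3 h

Known phases: 5.4 × 5.4 + 9 × 4.5 = 29.16 + 40.5 = 69.66 mm.
Remaining depth = 81.2 − 69.66 = 11.54 mm.
Duration = 11.54 / 3.5 = 3.3 h.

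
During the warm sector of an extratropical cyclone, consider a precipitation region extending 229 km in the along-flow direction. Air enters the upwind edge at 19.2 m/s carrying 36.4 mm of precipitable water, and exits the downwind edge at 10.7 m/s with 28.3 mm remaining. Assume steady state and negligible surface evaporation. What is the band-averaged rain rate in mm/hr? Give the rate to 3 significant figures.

R ≈ 6.23 mm/hr

Column moisture flux per unit crosswind length is F = V × PW.
Inflow: F_in = 19.2 × 36.4 = 698.88 mm·m/s
Outflow: F_out = 10.7 × 28.3 = 302.81 mm·m/s
Steady-state rate R = (F_in − F_out)/L = (698.88 − 302.81) / 229000 m = 1.730e-03 mm/s.
R = 1.730e-03 × 3600 = 6.23 mm/hr.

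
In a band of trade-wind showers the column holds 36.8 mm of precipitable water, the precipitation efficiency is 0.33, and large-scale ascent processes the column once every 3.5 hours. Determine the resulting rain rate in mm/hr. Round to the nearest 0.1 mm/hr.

Each overturning extracts ε × PW = 0.33 × 36.8 = 12.144 mm.
Rate = ε·PW / τ = 12.144 / 3.5 h = 3.5 mm/hr.

R ≈ 3.5 mm/hr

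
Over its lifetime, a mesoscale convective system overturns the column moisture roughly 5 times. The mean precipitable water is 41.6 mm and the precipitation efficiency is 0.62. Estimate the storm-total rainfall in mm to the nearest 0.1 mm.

Each cycle deposits ε × PW = 0.62 × 41.6 = 25.792 mm.
Over 5 cycles: 5 × 25.792 = 129.0 mm.

rainfall ≈ 129.0 mm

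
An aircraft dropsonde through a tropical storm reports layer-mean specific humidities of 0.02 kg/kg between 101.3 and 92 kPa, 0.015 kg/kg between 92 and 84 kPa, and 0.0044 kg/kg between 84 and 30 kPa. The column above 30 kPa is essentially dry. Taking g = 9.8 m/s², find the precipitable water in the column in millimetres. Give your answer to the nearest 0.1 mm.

Precipitable water is the column-integrated vapour mass per unit area: PW = (1/g) Σ q̄ Δp, with q in kg/kg and Δp in Pa (1 kg/m² of water = 1 mm).
Layer 101.3–92 kPa: Δp = 93 hPa = 9300 Pa, q̄ = 0.02 kg/kg → 0.02 × 9300 / 9.8 = 18.98 mm
Layer 92–84 kPa: Δp = 80 hPa = 8000 Pa, q̄ = 0.015 kg/kg → 0.015 × 8000 / 9.8 = 12.24 mm
Layer 84–30 kPa: Δp = 540 hPa = 54000 Pa, q̄ = 0.0044 kg/kg → 0.0044 × 54000 / 9.8 = 24.24 mm
PW = 18.98 + 12.24 + 24.24 = 55.46 ≈ 55.5 mm.

PW ≈ 55.5 mm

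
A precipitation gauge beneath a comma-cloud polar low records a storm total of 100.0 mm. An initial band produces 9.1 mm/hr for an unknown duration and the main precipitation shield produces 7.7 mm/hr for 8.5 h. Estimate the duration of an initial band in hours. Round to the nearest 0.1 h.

Known phases: 7.7 × 8.5 = 65.45 mm.
Remaining depth = 100.0 − 65.45 = 34.55 mm.
Duration = 34.55 / 9.1 = 3.8 h.

duration ≈ 3.8 h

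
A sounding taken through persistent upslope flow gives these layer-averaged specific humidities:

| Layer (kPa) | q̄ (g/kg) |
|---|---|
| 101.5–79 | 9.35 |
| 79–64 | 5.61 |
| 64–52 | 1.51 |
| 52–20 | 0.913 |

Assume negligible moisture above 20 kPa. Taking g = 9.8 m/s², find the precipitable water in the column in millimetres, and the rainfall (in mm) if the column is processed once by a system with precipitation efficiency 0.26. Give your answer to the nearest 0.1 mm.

PW ≈ 34.9 mm; rainfall ≈ 9.1 mm

Precipitable water is the column-integrated vapour mass per unit area: PW = (1/g) Σ q̄ Δp, with q in kg/kg and Δp in Pa (1 kg/m² of water = 1 mm).
Layer 101.5–79 kPa: Δp = 225 hPa = 22500 Pa, q̄ = 0.00935 kg/kg → 0.00935 × 22500 / 9.8 = 21.47 mm
Layer 79–64 kPa: Δp = 150 hPa = 15000 Pa, q̄ = 0.00561 kg/kg → 0.00561 × 15000 / 9.8 = 8.59 mm
Layer 64–52 kPa: Δp = 120 hPa = 12000 Pa, q̄ = 0.00151 kg/kg → 0.00151 × 12000 / 9.8 = 1.85 mm
Layer 52–20 kPa: Δp = 320 hPa = 32000 Pa, q̄ = 0.000913 kg/kg → 0.000913 × 32000 / 9.8 = 2.98 mm
PW = 21.47 + 8.59 + 1.85 + 2.98 = 34.89 ≈ 34.9 mm.
Rainfall = ε × PW = 0.26 × 34.9 = 9.1 mm.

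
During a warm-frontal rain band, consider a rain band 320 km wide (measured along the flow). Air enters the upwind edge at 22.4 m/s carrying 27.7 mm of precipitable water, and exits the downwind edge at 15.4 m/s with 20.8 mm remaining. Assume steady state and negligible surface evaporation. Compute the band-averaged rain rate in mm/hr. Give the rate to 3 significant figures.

Column moisture flux per unit crosswind length is F = V × PW.
Inflow: F_in = 22.4 × 27.7 = 620.48 mm·m/s
Outflow: F_out = 15.4 × 20.8 = 320.32 mm·m/s
Steady-state rate R = (F_in − F_out)/L = (620.48 − 320.32) / 320000 m = 9.380e-04 mm/s.
R = 9.380e-04 × 3600 = 3.38 mm/hr.

R ≈ 3.38 mm/hr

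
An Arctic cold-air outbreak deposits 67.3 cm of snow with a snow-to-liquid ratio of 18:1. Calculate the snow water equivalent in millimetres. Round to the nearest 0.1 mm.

SWE ≈ 37.4 mm

SWE = snow depth / ratio = 67.3 cm / 18 = 3.739 cm = 37.4 mm.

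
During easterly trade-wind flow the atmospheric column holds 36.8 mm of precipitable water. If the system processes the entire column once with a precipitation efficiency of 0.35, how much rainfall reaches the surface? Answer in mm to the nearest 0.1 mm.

Rainfall = ε × PW = 0.35 × 36.8 = 12.9 mm.

rainfall ≈ 12.9 mm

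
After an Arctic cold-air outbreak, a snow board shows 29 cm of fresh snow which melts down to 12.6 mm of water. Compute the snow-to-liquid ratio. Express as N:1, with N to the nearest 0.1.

ratio ≈ 23.0

Ratio = snow depth / SWE = 290 mm / 12.6 mm = 23.0, i.e. 23.0:1.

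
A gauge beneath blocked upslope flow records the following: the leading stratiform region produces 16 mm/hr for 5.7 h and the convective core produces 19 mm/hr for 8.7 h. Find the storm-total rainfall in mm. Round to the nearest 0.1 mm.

Total = Σ Rᵢ Δtᵢ = 16 × 5.7 + 19 × 8.7
      = 91.2 + 165.3 = 256.5 mm.

total ≈ 256.5 mm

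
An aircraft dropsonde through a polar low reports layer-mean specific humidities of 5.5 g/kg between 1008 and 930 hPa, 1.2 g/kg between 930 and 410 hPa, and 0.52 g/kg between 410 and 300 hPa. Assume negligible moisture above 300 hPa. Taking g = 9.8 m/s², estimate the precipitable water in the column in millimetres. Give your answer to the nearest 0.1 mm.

Precipitable water is the column-integrated vapour mass per unit area: PW = (1/g) Σ q̄ Δp, with q in kg/kg and Δp in Pa (1 kg/m² of water = 1 mm).
Layer 1008–930 hPa: Δp = 78 hPa = 7800 Pa, q̄ = 0.0055 kg/kg → 0.0055 × 7800 / 9.8 = 4.38 mm
Layer 930–410 hPa: Δp = 520 hPa = 52000 Pa, q̄ = 0.0012 kg/kg → 0.0012 × 52000 / 9.8 = 6.37 mm
Layer 410–300 hPa: Δp = 110 hPa = 11000 Pa, q̄ = 0.00052 kg/kg → 0.00052 × 11000 / 9.8 = 0.58 mm
PW = 4.38 + 6.37 + 0.58 = 11.33 ≈ 11.3 mm.

PW ≈ 11.3 mm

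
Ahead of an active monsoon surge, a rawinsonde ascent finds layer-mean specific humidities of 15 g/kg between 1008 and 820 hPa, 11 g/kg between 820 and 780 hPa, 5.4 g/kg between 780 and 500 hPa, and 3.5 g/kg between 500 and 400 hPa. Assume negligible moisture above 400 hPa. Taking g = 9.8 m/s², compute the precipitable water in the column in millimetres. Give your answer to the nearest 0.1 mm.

PW ≈ 52.3 mm

Precipitable water is the column-integrated vapour mass per unit area: PW = (1/g) Σ q̄ Δp, with q in kg/kg and Δp in Pa (1 kg/m² of water = 1 mm).
Layer 1008–820 hPa: Δp = 188 hPa = 18800 Pa, q̄ = 0.015 kg/kg → 0.015 × 18800 / 9.8 = 28.78 mm
Layer 820–780 hPa: Δp = 40 hPa = 4000 Pa, q̄ = 0.011 kg/kg → 0.011 × 4000 / 9.8 = 4.49 mm
Layer 780–500 hPa: Δp = 280 hPa = 28000 Pa, q̄ = 0.0054 kg/kg → 0.0054 × 28000 / 9.8 = 15.43 mm
Layer 500–400 hPa: Δp = 100 hPa = 10000 Pa, q̄ = 0.0035 kg/kg → 0.0035 × 10000 / 9.8 = 3.57 mm
PW = 28.78 + 4.49 + 15.43 + 3.57 = 52.27 ≈ 52.3 mm.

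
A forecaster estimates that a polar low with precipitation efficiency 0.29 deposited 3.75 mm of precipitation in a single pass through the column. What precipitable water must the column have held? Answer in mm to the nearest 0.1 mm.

PW = precipitation / ε = 3.75 / 0.29 = 12.9 mm.

PW ≈ 12.9 mm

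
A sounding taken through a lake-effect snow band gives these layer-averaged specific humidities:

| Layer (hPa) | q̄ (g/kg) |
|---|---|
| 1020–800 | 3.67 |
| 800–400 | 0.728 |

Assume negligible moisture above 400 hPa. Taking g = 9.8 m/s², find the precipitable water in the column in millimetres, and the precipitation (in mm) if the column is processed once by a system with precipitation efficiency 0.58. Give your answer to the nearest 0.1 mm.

Precipitable water is the column-integrated vapour mass per unit area: PW = (1/g) Σ q̄ Δp, with q in kg/kg and Δp in Pa (1 kg/m² of water = 1 mm).
Layer 1020–800 hPa: Δp = 220 hPa = 22000 Pa, q̄ = 0.00367 kg/kg → 0.00367 × 22000 / 9.8 = 8.24 mm
Layer 800–400 hPa: Δp = 400 hPa = 40000 Pa, q̄ = 0.000728 kg/kg → 0.000728 × 40000 / 9.8 = 2.97 mm
PW = 8.24 + 2.97 = 11.21 ≈ 11.2 mm.
Precipitation = ε × PW = 0.58 × 11.2 = 6.5 mm.

PW ≈ 11.2 mm; precipitation ≈ 6.5 mm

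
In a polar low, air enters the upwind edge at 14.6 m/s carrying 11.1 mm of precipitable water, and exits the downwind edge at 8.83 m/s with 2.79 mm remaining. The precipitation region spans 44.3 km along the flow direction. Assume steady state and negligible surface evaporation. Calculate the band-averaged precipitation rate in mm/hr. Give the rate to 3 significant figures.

Column moisture flux per unit crosswind length is F = V × PW.
Inflow: F_in = 14.6 × 11.1 = 162.06 mm·m/s
Outflow: F_out = 8.83 × 2.79 = 24.6357 mm·m/s
Steady-state rate R = (F_in − F_out)/L = (162.06 − 24.6357) / 44300 m = 3.102e-03 mm/s.
R = 3.102e-03 × 3600 = 11.2 mm/hr.

R ≈ 11.2 mm/hr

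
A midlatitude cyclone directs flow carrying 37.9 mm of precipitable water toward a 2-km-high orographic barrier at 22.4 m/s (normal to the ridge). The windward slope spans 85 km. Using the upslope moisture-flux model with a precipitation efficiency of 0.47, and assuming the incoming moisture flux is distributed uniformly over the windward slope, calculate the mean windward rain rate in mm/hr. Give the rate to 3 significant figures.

R ≈ 16.9 mm/hr

Incoming column moisture flux per unit ridge length: F = V × PW = 22.4 × 37.9 = 848.96 mm·m/s.
Spread over the 85 km slope with efficiency ε = 0.47: R = ε·F/W = 0.47 × 848.96 / 85000 m = 4.694e-03 mm/s.
R = 4.694e-03 × 3600 = 16.9 mm/hr.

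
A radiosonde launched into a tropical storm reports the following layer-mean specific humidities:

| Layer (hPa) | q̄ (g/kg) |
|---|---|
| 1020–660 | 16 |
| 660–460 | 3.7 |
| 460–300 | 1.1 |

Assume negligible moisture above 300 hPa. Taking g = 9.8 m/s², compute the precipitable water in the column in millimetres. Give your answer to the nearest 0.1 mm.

Precipitable water is the column-integrated vapour mass per unit area: PW = (1/g) Σ q̄ Δp, with q in kg/kg and Δp in Pa (1 kg/m² of water = 1 mm).
Layer 1020–660 hPa: Δp = 360 hPa = 36000 Pa, q̄ = 0.016 kg/kg → 0.016 × 36000 / 9.8 = 58.78 mm
Layer 660–460 hPa: Δp = 200 hPa = 20000 Pa, q̄ = 0.0037 kg/kg → 0.0037 × 20000 / 9.8 = 7.55 mm
Layer 460–300 hPa: Δp = 160 hPa = 16000 Pa, q̄ = 0.0011 kg/kg → 0.0011 × 16000 / 9.8 = 1.80 mm
PW = 58.78 + 7.55 + 1.80 = 68.13 ≈ 68.1 mm.

PW ≈ 68.1 mm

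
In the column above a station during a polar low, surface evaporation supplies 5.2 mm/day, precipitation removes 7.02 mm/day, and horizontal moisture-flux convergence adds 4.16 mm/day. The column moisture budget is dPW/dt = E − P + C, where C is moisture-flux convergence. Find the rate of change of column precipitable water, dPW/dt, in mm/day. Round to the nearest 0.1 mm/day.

dPW/dt ≈ 2.3 mm/day

dPW/dt = E − P + C = 5.2 − 7.02 + (4.16) = 2.3 mm/day.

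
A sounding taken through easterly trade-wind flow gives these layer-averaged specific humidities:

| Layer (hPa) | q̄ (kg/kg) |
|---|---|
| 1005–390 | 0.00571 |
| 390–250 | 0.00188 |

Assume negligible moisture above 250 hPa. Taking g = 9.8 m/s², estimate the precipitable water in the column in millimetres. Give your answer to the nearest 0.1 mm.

PW ≈ 38.5 mm

Precipitable water is the column-integrated vapour mass per unit area: PW = (1/g) Σ q̄ Δp, with q in kg/kg and Δp in Pa (1 kg/m² of water = 1 mm).
Layer 1005–390 hPa: Δp = 615 hPa = 61500 Pa, q̄ = 0.00571 kg/kg → 0.00571 × 61500 / 9.8 = 35.83 mm
Layer 390–250 hPa: Δp = 140 hPa = 14000 Pa, q̄ = 0.00188 kg/kg → 0.00188 × 14000 / 9.8 = 2.69 mm
PW = 35.83 + 2.69 = 38.52 ≈ 38.5 mm.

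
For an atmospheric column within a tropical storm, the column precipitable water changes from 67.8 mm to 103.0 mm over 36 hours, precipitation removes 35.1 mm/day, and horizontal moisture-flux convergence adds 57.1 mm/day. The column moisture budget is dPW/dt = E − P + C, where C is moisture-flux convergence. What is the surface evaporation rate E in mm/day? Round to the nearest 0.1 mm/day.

E ≈ 1.5 mm/day

dPW/dt = (103.0 − 67.8) mm / (36/24 day) = +23.467 mm/day.
E = dPW/dt + P − C = (+23.467) + 35.1 − (57.1) = 1.5 mm/day.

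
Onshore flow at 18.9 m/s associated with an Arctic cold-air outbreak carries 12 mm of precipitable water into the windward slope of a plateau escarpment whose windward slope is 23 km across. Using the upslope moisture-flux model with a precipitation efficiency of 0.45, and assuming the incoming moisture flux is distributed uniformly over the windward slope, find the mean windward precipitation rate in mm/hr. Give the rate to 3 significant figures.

R ≈ 16.0 mm/hr

Incoming column moisture flux per unit ridge length: F = V × PW = 18.9 × 12 = 226.8 mm·m/s.
Spread over the 23 km slope with efficiency ε = 0.45: R = ε·F/W = 0.45 × 226.8 / 23000 m = 4.437e-03 mm/s.
R = 4.437e-03 × 3600 = 16.0 mm/hr.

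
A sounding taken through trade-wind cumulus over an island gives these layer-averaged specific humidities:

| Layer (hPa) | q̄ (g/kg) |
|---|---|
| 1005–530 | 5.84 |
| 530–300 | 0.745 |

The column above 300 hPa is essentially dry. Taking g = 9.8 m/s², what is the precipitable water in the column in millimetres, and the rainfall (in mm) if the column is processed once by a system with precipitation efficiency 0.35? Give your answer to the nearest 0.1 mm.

Precipitable water is the column-integrated vapour mass per unit area: PW = (1/g) Σ q̄ Δp, with q in kg/kg and Δp in Pa (1 kg/m² of water = 1 mm).
Layer 1005–530 hPa: Δp = 475 hPa = 47500 Pa, q̄ = 0.00584 kg/kg → 0.00584 × 47500 / 9.8 = 28.31 mm
Layer 530–300 hPa: Δp = 230 hPa = 23000 Pa, q̄ = 0.000745 kg/kg → 0.000745 × 23000 / 9.8 = 1.75 mm
PW = 28.31 + 1.75 = 30.06 ≈ 30.1 mm.
Rainfall = ε × PW = 0.35 × 30.1 = 10.5 mm.

PW ≈ 30.1 mm; rainfall ≈ 10.5 mm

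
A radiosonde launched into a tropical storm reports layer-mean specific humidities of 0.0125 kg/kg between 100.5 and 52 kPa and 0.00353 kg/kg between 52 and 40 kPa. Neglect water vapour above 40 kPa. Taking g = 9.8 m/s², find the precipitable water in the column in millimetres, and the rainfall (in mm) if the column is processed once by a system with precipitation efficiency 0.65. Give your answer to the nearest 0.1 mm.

PW ≈ 66.2 mm; rainfall ≈ 43.0 mm

Precipitable water is the column-integrated vapour mass per unit area: PW = (1/g) Σ q̄ Δp, with q in kg/kg and Δp in Pa (1 kg/m² of water = 1 mm).
Layer 100.5–52 kPa: Δp = 485 hPa = 48500 Pa, q̄ = 0.0125 kg/kg → 0.0125 × 48500 / 9.8 = 61.86 mm
Layer 52–40 kPa: Δp = 120 hPa = 12000 Pa, q̄ = 0.00353 kg/kg → 0.00353 × 12000 / 9.8 = 4.32 mm
PW = 61.86 + 4.32 = 66.18 ≈ 66.2 mm.
Rainfall = ε × PW = 0.65 × 66.2 = 43.0 mm.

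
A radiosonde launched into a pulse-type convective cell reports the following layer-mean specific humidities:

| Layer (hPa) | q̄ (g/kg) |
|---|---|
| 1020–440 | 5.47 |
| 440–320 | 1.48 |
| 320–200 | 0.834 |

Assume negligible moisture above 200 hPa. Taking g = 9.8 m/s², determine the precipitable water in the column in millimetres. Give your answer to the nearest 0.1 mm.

PW ≈ 35.2 mm

Precipitable water is the column-integrated vapour mass per unit area: PW = (1/g) Σ q̄ Δp, with q in kg/kg and Δp in Pa (1 kg/m² of water = 1 mm).
Layer 1020–440 hPa: Δp = 580 hPa = 58000 Pa, q̄ = 0.00547 kg/kg → 0.00547 × 58000 / 9.8 = 32.37 mm
Layer 440–320 hPa: Δp = 120 hPa = 12000 Pa, q̄ = 0.00148 kg/kg → 0.00148 × 12000 / 9.8 = 1.81 mm
Layer 320–200 hPa: Δp = 120 hPa = 12000 Pa, q̄ = 0.000834 kg/kg → 0.000834 × 12000 / 9.8 = 1.02 mm
PW = 32.37 + 1.81 + 1.02 = 35.20 ≈ 35.2 mm.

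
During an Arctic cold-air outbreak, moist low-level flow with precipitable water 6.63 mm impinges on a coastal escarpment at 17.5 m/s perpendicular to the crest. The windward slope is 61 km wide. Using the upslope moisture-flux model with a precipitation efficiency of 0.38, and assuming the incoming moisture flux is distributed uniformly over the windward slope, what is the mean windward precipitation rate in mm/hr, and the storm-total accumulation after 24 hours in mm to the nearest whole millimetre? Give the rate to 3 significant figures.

Incoming column moisture flux per unit ridge length: F = V × PW = 17.5 × 6.63 = 116.025 mm·m/s.
Spread over the 61 km slope with efficiency ε = 0.38: R = ε·F/W = 0.38 × 116.025 / 61000 m = 7.228e-04 mm/s.
R = 7.228e-04 × 3600 = 2.60 mm/hr.
Over 24 h: total = 2.60 × 24 = 62.4 ≈ 62 mm.

R ≈ 2.60 mm/hr; total ≈ 62 mm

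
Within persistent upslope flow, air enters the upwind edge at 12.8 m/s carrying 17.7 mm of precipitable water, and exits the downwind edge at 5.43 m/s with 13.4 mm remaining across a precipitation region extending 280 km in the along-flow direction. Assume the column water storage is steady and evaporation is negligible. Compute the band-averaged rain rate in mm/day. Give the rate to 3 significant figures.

Column moisture flux per unit crosswind length is F = V × PW.
Inflow: F_in = 12.8 × 17.7 = 226.56 mm·m/s
Outflow: F_out = 5.43 × 13.4 = 72.762 mm·m/s
Steady-state rate R = (F_in − F_out)/L = (226.56 − 72.762) / 280000 m = 5.493e-04 mm/s.
R = 5.493e-04 × 3600 × 24 = 47.5 mm/day.

R ≈ 47.5 mm/day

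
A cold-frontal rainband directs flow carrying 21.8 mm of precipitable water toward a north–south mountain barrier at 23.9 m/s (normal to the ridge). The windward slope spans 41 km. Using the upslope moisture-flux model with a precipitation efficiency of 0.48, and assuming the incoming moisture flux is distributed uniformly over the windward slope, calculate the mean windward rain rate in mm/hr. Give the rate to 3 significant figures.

Incoming column moisture flux per unit ridge length: F = V × PW = 23.9 × 21.8 = 521.02 mm·m/s.
Spread over the 41 km slope with efficiency ε = 0.48: R = ε·F/W = 0.48 × 521.02 / 41000 m = 6.100e-03 mm/s.
R = 6.100e-03 × 3600 = 22.0 mm/hr.

R ≈ 22.0 mm/hr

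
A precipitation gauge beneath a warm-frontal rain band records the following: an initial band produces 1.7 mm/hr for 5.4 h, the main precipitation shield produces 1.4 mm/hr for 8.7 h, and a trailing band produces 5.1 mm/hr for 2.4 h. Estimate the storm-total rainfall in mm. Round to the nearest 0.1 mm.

Total = Σ Rᵢ Δtᵢ = 1.7 × 5.4 + 1.4 × 8.7 + 5.1 × 2.4
      = 9.18 + 12.18 + 12.24 = 33.6 mm.

total ≈ 33.6 mm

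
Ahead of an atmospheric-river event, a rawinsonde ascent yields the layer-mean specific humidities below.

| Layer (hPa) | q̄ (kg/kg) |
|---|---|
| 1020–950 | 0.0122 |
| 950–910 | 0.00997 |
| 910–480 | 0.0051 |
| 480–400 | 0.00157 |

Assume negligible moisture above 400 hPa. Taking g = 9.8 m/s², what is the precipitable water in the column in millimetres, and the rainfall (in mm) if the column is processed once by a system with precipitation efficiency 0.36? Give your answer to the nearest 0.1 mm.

Precipitable water is the column-integrated vapour mass per unit area: PW = (1/g) Σ q̄ Δp, with q in kg/kg and Δp in Pa (1 kg/m² of water = 1 mm).
Layer 1020–950 hPa: Δp = 70 hPa = 7000 Pa, q̄ = 0.0122 kg/kg → 0.0122 × 7000 / 9.8 = 8.71 mm
Layer 950–910 hPa: Δp = 40 hPa = 4000 Pa, q̄ = 0.00997 kg/kg → 0.00997 × 4000 / 9.8 = 4.07 mm
Layer 910–480 hPa: Δp = 430 hPa = 43000 Pa, q̄ = 0.0051 kg/kg → 0.0051 × 43000 / 9.8 = 22.38 mm
Layer 480–400 hPa: Δp = 80 hPa = 8000 Pa, q̄ = 0.00157 kg/kg → 0.00157 × 8000 / 9.8 = 1.28 mm
PW = 8.71 + 4.07 + 22.38 + 1.28 = 36.44 ≈ 36.4 mm.
Rainfall = ε × PW = 0.36 × 36.4 = 13.1 mm.

PW ≈ 36.4 mm; rainfall ≈ 13.1 mm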